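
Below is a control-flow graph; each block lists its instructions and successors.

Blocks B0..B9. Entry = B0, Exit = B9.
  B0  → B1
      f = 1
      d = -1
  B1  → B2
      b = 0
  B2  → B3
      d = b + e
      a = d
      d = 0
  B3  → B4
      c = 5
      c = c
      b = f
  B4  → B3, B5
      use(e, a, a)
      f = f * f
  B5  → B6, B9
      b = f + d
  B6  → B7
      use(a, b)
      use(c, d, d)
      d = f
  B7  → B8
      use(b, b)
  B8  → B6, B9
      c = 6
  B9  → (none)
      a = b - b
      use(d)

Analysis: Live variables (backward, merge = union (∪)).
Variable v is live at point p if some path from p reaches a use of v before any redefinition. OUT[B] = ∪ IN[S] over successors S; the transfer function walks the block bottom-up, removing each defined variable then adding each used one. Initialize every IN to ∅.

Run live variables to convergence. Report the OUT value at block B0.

Converged values:
  B0: | IN={e} | OUT={e, f}
  B1: | IN={e, f} | OUT={b, e, f}
  B2: | IN={b, e, f} | OUT={a, d, e, f}
  B3: | IN={a, d, e, f} | OUT={a, c, d, e, f}
  B4: | IN={a, c, d, e, f} | OUT={a, c, d, e, f}
  B5: | IN={a, c, d, f} | OUT={a, b, c, d, f}
  B6: | IN={a, b, c, d, f} | OUT={a, b, d, f}
  B7: | IN={a, b, d, f} | OUT={a, b, d, f}
  B8: | IN={a, b, d, f} | OUT={a, b, c, d, f}
  B9: | IN={b, d} | OUT={}

Merge at B0: OUT[B0] = IN[B1] = {e, f}

Answer: {e, f}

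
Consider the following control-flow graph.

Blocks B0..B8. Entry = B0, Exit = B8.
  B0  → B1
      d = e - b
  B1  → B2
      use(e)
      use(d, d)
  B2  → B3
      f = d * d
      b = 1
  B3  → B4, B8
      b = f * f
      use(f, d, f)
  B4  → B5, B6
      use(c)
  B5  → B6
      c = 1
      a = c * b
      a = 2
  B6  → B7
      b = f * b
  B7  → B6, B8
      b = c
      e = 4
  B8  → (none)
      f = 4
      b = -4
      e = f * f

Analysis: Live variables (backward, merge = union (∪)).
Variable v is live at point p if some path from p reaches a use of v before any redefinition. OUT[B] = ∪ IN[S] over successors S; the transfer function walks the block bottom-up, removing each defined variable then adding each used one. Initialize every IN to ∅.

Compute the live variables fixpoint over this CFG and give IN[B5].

Answer: {b, f}

Working:
Converged values:
  B0:   IN={b, c, e}   OUT={c, d, e}
  B1:   IN={c, d, e}   OUT={c, d}
  B2:   IN={c, d}   OUT={c, d, f}
  B3:   IN={c, d, f}   OUT={b, c, f}
  B4:   IN={b, c, f}   OUT={b, c, f}
  B5:   IN={b, f}   OUT={b, c, f}
  B6:   IN={b, c, f}   OUT={c, f}
  B7:   IN={c, f}   OUT={b, c, f}
  B8:   IN={}   OUT={}

Merge at B5: OUT[B5] = IN[B6] = {b, c, f}
Applying B5's transfer function to that OUT value gives IN[B5] (row B5 above).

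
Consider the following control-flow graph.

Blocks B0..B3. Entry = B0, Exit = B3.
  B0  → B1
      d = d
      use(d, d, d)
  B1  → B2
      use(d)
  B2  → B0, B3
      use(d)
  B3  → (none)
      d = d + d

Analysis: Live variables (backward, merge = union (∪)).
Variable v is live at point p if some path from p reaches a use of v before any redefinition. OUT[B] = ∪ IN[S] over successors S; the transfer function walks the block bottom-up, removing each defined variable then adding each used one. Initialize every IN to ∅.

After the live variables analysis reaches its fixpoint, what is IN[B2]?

Answer: {d}

Trace:
Per-block solution:
  B0: | IN={d} | OUT={d}
  B1: | IN={d} | OUT={d}
  B2: | IN={d} | OUT={d}
  B3: | IN={d} | OUT={}

Merge at B2: OUT[B2] = IN[B0] ⊔ IN[B3] = {d}
Applying B2's transfer function to that OUT value gives IN[B2] (row B2 above).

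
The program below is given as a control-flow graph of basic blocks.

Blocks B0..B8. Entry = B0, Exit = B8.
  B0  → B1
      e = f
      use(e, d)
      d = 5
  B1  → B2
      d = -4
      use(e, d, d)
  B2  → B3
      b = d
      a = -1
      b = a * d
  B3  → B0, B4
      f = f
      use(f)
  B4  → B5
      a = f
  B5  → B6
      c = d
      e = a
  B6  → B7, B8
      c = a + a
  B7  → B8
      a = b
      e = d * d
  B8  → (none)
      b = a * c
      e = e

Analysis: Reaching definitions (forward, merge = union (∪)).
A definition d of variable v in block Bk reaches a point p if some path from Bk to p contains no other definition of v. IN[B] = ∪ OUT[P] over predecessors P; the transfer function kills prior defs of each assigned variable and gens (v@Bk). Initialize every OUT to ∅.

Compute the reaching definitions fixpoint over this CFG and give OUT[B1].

Per-block solution:
  B0:   IN={a@B2, b@B2, d@B1, e@B0, f@B3}   OUT={a@B2, b@B2, d@B0, e@B0, f@B3}
  B1:   IN={a@B2, b@B2, d@B0, e@B0, f@B3}   OUT={a@B2, b@B2, d@B1, e@B0, f@B3}
  B2:   IN={a@B2, b@B2, d@B1, e@B0, f@B3}   OUT={a@B2, b@B2, d@B1, e@B0, f@B3}
  B3:   IN={a@B2, b@B2, d@B1, e@B0, f@B3}   OUT={a@B2, b@B2, d@B1, e@B0, f@B3}
  B4:   IN={a@B2, b@B2, d@B1, e@B0, f@B3}   OUT={a@B4, b@B2, d@B1, e@B0, f@B3}
  B5:   IN={a@B4, b@B2, d@B1, e@B0, f@B3}   OUT={a@B4, b@B2, c@B5, d@B1, e@B5, f@B3}
  B6:   IN={a@B4, b@B2, c@B5, d@B1, e@B5, f@B3}   OUT={a@B4, b@B2, c@B6, d@B1, e@B5, f@B3}
  B7:   IN={a@B4, b@B2, c@B6, d@B1, e@B5, f@B3}   OUT={a@B7, b@B2, c@B6, d@B1, e@B7, f@B3}
  B8:   IN={a@B4, a@B7, b@B2, c@B6, d@B1, e@B5, e@B7, f@B3}   OUT={a@B4, a@B7, b@B8, c@B6, d@B1, e@B8, f@B3}

Merge at B1: IN[B1] = OUT[B0] = {a@B2, b@B2, d@B0, e@B0, f@B3}
Applying B1's transfer function to that IN value gives OUT[B1] (row B1 above).

Answer: {a@B2, b@B2, d@B1, e@B0, f@B3}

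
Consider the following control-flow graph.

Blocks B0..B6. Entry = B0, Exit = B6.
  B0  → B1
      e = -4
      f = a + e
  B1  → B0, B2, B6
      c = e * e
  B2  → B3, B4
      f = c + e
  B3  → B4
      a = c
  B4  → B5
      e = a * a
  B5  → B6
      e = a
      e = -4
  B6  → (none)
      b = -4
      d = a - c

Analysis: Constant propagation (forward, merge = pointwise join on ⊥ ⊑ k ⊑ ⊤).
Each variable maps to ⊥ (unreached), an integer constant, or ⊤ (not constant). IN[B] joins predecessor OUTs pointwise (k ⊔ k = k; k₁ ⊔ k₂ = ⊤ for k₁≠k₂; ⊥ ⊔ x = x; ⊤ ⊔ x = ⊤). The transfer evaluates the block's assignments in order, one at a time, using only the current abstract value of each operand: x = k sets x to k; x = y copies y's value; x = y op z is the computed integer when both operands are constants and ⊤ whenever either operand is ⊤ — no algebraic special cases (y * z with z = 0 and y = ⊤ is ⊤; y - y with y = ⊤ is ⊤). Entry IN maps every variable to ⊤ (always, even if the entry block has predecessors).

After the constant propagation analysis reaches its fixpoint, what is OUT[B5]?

Per-block solution:
  B0: | IN=(all ⊤) | OUT={e:-4; rest ⊤}
  B1: | IN={e:-4; rest ⊤} | OUT={c:16, e:-4; rest ⊤}
  B2: | IN={c:16, e:-4; rest ⊤} | OUT={c:16, e:-4, f:12; rest ⊤}
  B3: | IN={c:16, e:-4, f:12; rest ⊤} | OUT={a:16, c:16, e:-4, f:12; rest ⊤}
  B4: | IN={c:16, e:-4, f:12; rest ⊤} | OUT={c:16, f:12; rest ⊤}
  B5: | IN={c:16, f:12; rest ⊤} | OUT={c:16, e:-4, f:12; rest ⊤}
  B6: | IN={c:16, e:-4; rest ⊤} | OUT={b:-4, c:16, e:-4; rest ⊤}

Merge at B5: IN[B5] = OUT[B4] = {a: ⊤, b: ⊤, c: 16, d: ⊤, e: ⊤, f: 12}
Applying B5's transfer function to that IN value gives OUT[B5] (row B5 above).

Answer: {a: ⊤, b: ⊤, c: 16, d: ⊤, e: -4, f: 12}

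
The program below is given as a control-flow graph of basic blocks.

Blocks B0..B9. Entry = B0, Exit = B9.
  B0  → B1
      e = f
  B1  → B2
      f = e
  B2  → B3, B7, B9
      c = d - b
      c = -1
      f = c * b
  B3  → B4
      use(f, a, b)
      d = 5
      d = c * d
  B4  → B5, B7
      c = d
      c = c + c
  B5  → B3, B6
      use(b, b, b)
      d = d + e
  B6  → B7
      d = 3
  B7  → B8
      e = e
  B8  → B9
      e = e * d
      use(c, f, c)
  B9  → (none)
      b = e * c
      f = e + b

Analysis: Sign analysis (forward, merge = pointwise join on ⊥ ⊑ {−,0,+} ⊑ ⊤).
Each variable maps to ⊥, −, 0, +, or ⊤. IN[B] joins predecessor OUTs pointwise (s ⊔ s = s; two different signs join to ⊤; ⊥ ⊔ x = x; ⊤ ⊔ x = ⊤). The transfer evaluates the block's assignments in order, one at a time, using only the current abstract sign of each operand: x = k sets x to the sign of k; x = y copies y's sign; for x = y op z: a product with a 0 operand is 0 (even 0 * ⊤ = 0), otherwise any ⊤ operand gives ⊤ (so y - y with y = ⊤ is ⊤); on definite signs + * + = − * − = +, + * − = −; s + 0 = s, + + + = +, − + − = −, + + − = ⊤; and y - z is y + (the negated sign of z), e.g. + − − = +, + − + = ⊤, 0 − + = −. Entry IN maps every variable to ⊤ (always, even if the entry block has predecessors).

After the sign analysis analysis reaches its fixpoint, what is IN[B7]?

Answer: {a: ⊤, b: ⊤, c: -, d: ⊤, e: ⊤, f: ⊤}

Trace:
Converged values:
  B0: | IN=(all ⊤) | OUT=(all ⊤)
  B1: | IN=(all ⊤) | OUT=(all ⊤)
  B2: | IN=(all ⊤) | OUT={c:-; rest ⊤}
  B3: | IN={c:-; rest ⊤} | OUT={c:-, d:-; rest ⊤}
  B4: | IN={c:-, d:-; rest ⊤} | OUT={c:-, d:-; rest ⊤}
  B5: | IN={c:-, d:-; rest ⊤} | OUT={c:-; rest ⊤}
  B6: | IN={c:-; rest ⊤} | OUT={c:-, d:+; rest ⊤}
  B7: | IN={c:-; rest ⊤} | OUT={c:-; rest ⊤}
  B8: | IN={c:-; rest ⊤} | OUT={c:-; rest ⊤}
  B9: | IN={c:-; rest ⊤} | OUT={c:-; rest ⊤}

Merge at B7: IN[B7] = OUT[B2] ⊔ OUT[B4] ⊔ OUT[B6] = {a: ⊤, b: ⊤, c: -, d: ⊤, e: ⊤, f: ⊤}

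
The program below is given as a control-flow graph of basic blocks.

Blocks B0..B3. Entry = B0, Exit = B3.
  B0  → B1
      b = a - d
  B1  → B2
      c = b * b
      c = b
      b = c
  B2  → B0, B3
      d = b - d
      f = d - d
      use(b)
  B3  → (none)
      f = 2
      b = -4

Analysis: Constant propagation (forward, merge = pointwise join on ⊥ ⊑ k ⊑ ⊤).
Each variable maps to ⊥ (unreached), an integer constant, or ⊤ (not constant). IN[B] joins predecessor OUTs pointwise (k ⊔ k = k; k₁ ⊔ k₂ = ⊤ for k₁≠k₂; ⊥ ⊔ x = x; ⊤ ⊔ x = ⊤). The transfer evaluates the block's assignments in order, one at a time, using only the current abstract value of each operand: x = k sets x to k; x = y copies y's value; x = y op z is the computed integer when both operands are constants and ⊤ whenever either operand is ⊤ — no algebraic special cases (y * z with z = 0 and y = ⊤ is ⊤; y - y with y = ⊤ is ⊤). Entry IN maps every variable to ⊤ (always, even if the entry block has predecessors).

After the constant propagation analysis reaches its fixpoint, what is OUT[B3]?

Per-block solution:
  B0:  IN=(all ⊤)  OUT=(all ⊤)
  B1:  IN=(all ⊤)  OUT=(all ⊤)
  B2:  IN=(all ⊤)  OUT=(all ⊤)
  B3:  IN=(all ⊤)  OUT={b:-4, f:2; rest ⊤}

Merge at B3: IN[B3] = OUT[B2] = {a: ⊤, b: ⊤, c: ⊤, d: ⊤, e: ⊤, f: ⊤}
Applying B3's transfer function to that IN value gives OUT[B3] (row B3 above).

Answer: {a: ⊤, b: -4, c: ⊤, d: ⊤, e: ⊤, f: 2}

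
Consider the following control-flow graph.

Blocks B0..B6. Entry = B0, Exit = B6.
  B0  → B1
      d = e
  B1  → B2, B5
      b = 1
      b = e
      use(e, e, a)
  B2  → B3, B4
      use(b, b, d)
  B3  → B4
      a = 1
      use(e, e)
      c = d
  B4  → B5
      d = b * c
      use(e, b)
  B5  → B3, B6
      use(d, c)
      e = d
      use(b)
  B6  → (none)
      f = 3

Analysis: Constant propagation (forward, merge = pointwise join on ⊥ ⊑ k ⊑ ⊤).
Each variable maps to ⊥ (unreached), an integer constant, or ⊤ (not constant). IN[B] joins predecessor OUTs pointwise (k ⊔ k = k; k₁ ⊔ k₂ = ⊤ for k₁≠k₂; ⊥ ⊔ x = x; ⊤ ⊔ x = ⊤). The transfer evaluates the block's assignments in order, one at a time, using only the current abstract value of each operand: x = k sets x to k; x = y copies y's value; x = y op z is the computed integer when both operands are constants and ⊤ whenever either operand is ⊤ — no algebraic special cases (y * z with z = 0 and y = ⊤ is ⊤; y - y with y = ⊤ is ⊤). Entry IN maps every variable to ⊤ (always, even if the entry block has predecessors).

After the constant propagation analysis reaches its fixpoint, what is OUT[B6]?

Fixpoint table:
  B0:   IN=(all ⊤)   OUT=(all ⊤)
  B1:   IN=(all ⊤)   OUT=(all ⊤)
  B2:   IN=(all ⊤)   OUT=(all ⊤)
  B3:   IN=(all ⊤)   OUT={a:1; rest ⊤}
  B4:   IN=(all ⊤)   OUT=(all ⊤)
  B5:   IN=(all ⊤)   OUT=(all ⊤)
  B6:   IN=(all ⊤)   OUT={f:3; rest ⊤}

Merge at B6: IN[B6] = OUT[B5] = {a: ⊤, b: ⊤, c: ⊤, d: ⊤, e: ⊤, f: ⊤}
Applying B6's transfer function to that IN value gives OUT[B6] (row B6 above).

Answer: {a: ⊤, b: ⊤, c: ⊤, d: ⊤, e: ⊤, f: 3}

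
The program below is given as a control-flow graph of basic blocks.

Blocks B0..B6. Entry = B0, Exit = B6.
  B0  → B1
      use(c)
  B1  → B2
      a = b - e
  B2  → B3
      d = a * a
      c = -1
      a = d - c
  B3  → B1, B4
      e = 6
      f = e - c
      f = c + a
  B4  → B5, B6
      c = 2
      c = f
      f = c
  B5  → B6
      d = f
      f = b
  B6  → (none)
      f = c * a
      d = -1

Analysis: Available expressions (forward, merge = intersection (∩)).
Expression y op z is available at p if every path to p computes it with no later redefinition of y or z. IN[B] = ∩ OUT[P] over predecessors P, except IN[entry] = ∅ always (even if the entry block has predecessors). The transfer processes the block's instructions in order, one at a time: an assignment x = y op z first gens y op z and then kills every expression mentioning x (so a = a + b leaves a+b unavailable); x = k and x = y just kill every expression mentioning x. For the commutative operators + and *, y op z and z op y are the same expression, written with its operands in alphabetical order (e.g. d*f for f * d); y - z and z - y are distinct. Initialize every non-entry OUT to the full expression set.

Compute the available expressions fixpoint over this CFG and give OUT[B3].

Answer: {a+c, d-c, e-c}

Derivation:
Fixpoint table:
  B0: | IN={} | OUT={}
  B1: | IN={} | OUT={b-e}
  B2: | IN={b-e} | OUT={b-e, d-c}
  B3: | IN={b-e, d-c} | OUT={a+c, d-c, e-c}
  B4: | IN={a+c, d-c, e-c} | OUT={}
  B5: | IN={} | OUT={}
  B6: | IN={} | OUT={a*c}

Merge at B3: IN[B3] = OUT[B2] = {b-e, d-c}
Applying B3's transfer function to that IN value gives OUT[B3] (row B3 above).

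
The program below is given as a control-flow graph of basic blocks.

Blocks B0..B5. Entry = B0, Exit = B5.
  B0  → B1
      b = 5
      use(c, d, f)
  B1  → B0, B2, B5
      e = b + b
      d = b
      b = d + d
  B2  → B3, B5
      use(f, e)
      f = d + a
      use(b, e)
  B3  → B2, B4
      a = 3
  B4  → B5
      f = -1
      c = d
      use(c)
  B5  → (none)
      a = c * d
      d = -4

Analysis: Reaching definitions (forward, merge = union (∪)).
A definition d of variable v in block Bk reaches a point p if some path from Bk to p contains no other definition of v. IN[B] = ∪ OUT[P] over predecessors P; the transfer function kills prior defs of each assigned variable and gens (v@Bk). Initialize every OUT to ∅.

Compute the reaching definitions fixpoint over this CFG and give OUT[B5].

Per-block solution:
  B0:  IN={b@B1, d@B1, e@B1}  OUT={b@B0, d@B1, e@B1}
  B1:  IN={b@B0, d@B1, e@B1}  OUT={b@B1, d@B1, e@B1}
  B2:  IN={a@B3, b@B1, d@B1, e@B1, f@B2}  OUT={a@B3, b@B1, d@B1, e@B1, f@B2}
  B3:  IN={a@B3, b@B1, d@B1, e@B1, f@B2}  OUT={a@B3, b@B1, d@B1, e@B1, f@B2}
  B4:  IN={a@B3, b@B1, d@B1, e@B1, f@B2}  OUT={a@B3, b@B1, c@B4, d@B1, e@B1, f@B4}
  B5:  IN={a@B3, b@B1, c@B4, d@B1, e@B1, f@B2, f@B4}  OUT={a@B5, b@B1, c@B4, d@B5, e@B1, f@B2, f@B4}

Merge at B5: IN[B5] = OUT[B1] ⊔ OUT[B2] ⊔ OUT[B4] = {a@B3, b@B1, c@B4, d@B1, e@B1, f@B2, f@B4}
Applying B5's transfer function to that IN value gives OUT[B5] (row B5 above).

Answer: {a@B5, b@B1, c@B4, d@B5, e@B1, f@B2, f@B4}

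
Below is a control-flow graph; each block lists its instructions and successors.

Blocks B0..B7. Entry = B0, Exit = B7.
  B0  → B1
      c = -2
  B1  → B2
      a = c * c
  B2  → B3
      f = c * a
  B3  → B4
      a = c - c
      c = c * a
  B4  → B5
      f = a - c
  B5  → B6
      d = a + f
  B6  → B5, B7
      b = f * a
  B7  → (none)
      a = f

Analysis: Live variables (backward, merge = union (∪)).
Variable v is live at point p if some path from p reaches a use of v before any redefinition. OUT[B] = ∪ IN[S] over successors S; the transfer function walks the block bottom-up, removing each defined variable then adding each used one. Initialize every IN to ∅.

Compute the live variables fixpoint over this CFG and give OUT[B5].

Fixpoint table:
  B0: | IN={} | OUT={c}
  B1: | IN={c} | OUT={a, c}
  B2: | IN={a, c} | OUT={c}
  B3: | IN={c} | OUT={a, c}
  B4: | IN={a, c} | OUT={a, f}
  B5: | IN={a, f} | OUT={a, f}
  B6: | IN={a, f} | OUT={a, f}
  B7: | IN={f} | OUT={}

Merge at B5: OUT[B5] = IN[B6] = {a, f}

Answer: {a, f}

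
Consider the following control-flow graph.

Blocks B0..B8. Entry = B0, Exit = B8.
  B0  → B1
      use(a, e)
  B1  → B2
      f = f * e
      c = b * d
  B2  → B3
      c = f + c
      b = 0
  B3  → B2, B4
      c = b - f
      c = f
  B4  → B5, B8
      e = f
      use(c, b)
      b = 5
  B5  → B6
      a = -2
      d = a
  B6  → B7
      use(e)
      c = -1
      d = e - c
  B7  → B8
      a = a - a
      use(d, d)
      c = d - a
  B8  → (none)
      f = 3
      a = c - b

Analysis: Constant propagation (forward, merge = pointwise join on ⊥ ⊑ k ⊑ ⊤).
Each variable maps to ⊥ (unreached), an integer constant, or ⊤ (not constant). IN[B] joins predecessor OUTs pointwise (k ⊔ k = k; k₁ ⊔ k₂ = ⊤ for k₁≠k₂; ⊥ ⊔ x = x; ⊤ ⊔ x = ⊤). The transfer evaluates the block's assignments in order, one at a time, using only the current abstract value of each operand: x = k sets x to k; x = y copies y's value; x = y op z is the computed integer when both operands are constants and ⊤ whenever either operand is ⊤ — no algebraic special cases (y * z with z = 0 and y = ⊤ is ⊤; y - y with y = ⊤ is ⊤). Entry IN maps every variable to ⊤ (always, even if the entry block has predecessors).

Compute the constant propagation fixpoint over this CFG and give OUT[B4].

Answer: {a: ⊤, b: 5, c: ⊤, d: ⊤, e: ⊤, f: ⊤}

Working:
Fixpoint table:
  B0:   IN=(all ⊤)   OUT=(all ⊤)
  B1:   IN=(all ⊤)   OUT=(all ⊤)
  B2:   IN=(all ⊤)   OUT={b:0; rest ⊤}
  B3:   IN={b:0; rest ⊤}   OUT={b:0; rest ⊤}
  B4:   IN={b:0; rest ⊤}   OUT={b:5; rest ⊤}
  B5:   IN={b:5; rest ⊤}   OUT={a:-2, b:5, d:-2; rest ⊤}
  B6:   IN={a:-2, b:5, d:-2; rest ⊤}   OUT={a:-2, b:5, c:-1; rest ⊤}
  B7:   IN={a:-2, b:5, c:-1; rest ⊤}   OUT={a:0, b:5; rest ⊤}
  B8:   IN={b:5; rest ⊤}   OUT={b:5, f:3; rest ⊤}

Merge at B4: IN[B4] = OUT[B3] = {a: ⊤, b: 0, c: ⊤, d: ⊤, e: ⊤, f: ⊤}
Applying B4's transfer function to that IN value gives OUT[B4] (row B4 above).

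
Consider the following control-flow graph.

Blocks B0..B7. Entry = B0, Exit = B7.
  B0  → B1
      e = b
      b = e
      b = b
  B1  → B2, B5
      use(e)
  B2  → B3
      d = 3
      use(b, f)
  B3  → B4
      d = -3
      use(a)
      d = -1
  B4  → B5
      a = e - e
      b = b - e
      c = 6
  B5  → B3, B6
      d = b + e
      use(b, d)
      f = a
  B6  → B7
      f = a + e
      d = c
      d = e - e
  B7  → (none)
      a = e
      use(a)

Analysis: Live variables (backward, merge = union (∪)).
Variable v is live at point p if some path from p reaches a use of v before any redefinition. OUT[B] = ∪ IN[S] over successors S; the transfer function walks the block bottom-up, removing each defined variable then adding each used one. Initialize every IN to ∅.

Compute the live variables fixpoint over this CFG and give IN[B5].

Answer: {a, b, c, e}

Derivation:
Converged values:
  B0: | IN={a, b, c, f} | OUT={a, b, c, e, f}
  B1: | IN={a, b, c, e, f} | OUT={a, b, c, e, f}
  B2: | IN={a, b, e, f} | OUT={a, b, e}
  B3: | IN={a, b, e} | OUT={b, e}
  B4: | IN={b, e} | OUT={a, b, c, e}
  B5: | IN={a, b, c, e} | OUT={a, b, c, e}
  B6: | IN={a, c, e} | OUT={e}
  B7: | IN={e} | OUT={}

Merge at B5: OUT[B5] = IN[B3] ⊔ IN[B6] = {a, b, c, e}
Applying B5's transfer function to that OUT value gives IN[B5] (row B5 above).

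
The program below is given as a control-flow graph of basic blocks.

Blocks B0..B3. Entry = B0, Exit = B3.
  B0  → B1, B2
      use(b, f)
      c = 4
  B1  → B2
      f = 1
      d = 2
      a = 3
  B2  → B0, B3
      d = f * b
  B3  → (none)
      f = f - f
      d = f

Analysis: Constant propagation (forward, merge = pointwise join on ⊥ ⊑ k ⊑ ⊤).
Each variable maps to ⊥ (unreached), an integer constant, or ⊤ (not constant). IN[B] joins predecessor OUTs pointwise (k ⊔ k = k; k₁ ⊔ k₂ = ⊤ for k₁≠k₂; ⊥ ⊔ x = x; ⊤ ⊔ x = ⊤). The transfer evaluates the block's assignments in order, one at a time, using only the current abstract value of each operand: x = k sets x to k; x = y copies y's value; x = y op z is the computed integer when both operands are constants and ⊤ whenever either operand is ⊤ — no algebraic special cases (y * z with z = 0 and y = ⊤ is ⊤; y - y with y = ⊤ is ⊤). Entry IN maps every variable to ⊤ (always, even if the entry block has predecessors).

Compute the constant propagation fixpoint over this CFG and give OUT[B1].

Answer: {a: 3, b: ⊤, c: 4, d: 2, e: ⊤, f: 1}

Working:
Per-block solution:
  B0: | IN=(all ⊤) | OUT={c:4; rest ⊤}
  B1: | IN={c:4; rest ⊤} | OUT={a:3, c:4, d:2, f:1; rest ⊤}
  B2: | IN={c:4; rest ⊤} | OUT={c:4; rest ⊤}
  B3: | IN={c:4; rest ⊤} | OUT={c:4; rest ⊤}

Merge at B1: IN[B1] = OUT[B0] = {a: ⊤, b: ⊤, c: 4, d: ⊤, e: ⊤, f: ⊤}
Applying B1's transfer function to that IN value gives OUT[B1] (row B1 above).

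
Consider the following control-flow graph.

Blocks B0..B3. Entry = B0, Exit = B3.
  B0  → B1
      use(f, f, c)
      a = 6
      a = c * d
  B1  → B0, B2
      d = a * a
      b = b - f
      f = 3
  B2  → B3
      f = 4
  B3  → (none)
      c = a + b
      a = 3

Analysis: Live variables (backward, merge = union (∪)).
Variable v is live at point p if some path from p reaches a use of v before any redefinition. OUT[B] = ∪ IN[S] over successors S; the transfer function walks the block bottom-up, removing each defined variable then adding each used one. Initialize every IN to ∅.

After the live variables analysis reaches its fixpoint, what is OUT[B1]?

Per-block solution:
  B0: | IN={b, c, d, f} | OUT={a, b, c, f}
  B1: | IN={a, b, c, f} | OUT={a, b, c, d, f}
  B2: | IN={a, b} | OUT={a, b}
  B3: | IN={a, b} | OUT={}

Merge at B1: OUT[B1] = IN[B0] ⊔ IN[B2] = {a, b, c, d, f}

Answer: {a, b, c, d, f}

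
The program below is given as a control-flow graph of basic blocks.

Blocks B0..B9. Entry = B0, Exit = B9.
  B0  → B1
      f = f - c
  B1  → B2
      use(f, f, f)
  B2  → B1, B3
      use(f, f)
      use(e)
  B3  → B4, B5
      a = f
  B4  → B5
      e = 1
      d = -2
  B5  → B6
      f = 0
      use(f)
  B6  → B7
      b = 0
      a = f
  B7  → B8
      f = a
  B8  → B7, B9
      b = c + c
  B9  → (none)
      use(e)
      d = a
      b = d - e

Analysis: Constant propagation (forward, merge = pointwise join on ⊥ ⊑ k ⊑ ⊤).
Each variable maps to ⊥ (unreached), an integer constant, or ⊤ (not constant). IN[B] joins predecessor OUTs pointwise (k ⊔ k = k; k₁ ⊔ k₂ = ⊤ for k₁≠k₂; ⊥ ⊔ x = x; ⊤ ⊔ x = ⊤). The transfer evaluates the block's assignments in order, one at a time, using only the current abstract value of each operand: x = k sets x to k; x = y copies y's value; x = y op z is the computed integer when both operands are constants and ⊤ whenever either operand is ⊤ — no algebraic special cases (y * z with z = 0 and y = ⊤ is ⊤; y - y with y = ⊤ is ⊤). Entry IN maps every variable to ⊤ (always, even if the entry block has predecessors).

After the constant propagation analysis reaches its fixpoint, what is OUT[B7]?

Converged values:
  B0:   IN=(all ⊤)   OUT=(all ⊤)
  B1:   IN=(all ⊤)   OUT=(all ⊤)
  B2:   IN=(all ⊤)   OUT=(all ⊤)
  B3:   IN=(all ⊤)   OUT=(all ⊤)
  B4:   IN=(all ⊤)   OUT={d:-2, e:1; rest ⊤}
  B5:   IN=(all ⊤)   OUT={f:0; rest ⊤}
  B6:   IN={f:0; rest ⊤}   OUT={a:0, b:0, f:0; rest ⊤}
  B7:   IN={a:0, f:0; rest ⊤}   OUT={a:0, f:0; rest ⊤}
  B8:   IN={a:0, f:0; rest ⊤}   OUT={a:0, f:0; rest ⊤}
  B9:   IN={a:0, f:0; rest ⊤}   OUT={a:0, d:0, f:0; rest ⊤}

Merge at B7: IN[B7] = OUT[B6] ⊔ OUT[B8] = {a: 0, b: ⊤, c: ⊤, d: ⊤, e: ⊤, f: 0}
Applying B7's transfer function to that IN value gives OUT[B7] (row B7 above).

Answer: {a: 0, b: ⊤, c: ⊤, d: ⊤, e: ⊤, f: 0}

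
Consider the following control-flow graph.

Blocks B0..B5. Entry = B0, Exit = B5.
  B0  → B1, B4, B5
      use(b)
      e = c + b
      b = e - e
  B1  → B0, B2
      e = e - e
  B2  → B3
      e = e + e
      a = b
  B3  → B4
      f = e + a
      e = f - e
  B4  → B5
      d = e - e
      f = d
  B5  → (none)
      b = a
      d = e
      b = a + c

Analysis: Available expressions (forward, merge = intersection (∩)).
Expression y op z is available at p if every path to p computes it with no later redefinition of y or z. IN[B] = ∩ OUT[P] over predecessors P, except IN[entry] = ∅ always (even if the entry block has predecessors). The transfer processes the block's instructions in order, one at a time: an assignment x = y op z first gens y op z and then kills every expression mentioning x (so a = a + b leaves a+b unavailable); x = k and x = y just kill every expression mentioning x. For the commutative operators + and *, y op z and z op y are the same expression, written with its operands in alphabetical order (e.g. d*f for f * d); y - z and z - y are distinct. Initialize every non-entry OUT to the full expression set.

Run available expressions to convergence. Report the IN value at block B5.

Fixpoint table:
  B0:   IN={}   OUT={e-e}
  B1:   IN={e-e}   OUT={}
  B2:   IN={}   OUT={}
  B3:   IN={}   OUT={}
  B4:   IN={}   OUT={e-e}
  B5:   IN={e-e}   OUT={a+c, e-e}

Merge at B5: IN[B5] = OUT[B0] ∩ OUT[B4] = {e-e}

Answer: {e-e}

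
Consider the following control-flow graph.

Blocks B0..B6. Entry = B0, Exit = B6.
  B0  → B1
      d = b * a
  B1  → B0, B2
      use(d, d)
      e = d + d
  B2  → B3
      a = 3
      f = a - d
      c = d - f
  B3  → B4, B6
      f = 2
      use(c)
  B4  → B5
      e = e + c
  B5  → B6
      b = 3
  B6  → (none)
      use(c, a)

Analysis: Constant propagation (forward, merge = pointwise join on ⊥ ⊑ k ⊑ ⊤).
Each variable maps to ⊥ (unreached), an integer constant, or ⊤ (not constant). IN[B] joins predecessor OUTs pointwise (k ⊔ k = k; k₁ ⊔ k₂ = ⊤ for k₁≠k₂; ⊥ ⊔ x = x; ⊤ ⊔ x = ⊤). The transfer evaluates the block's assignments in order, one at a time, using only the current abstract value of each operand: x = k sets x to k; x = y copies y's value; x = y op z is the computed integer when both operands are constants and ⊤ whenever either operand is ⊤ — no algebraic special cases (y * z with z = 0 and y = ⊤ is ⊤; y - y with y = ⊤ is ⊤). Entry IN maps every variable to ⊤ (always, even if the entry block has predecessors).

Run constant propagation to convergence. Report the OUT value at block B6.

Fixpoint table:
  B0:   IN=(all ⊤)   OUT=(all ⊤)
  B1:   IN=(all ⊤)   OUT=(all ⊤)
  B2:   IN=(all ⊤)   OUT={a:3; rest ⊤}
  B3:   IN={a:3; rest ⊤}   OUT={a:3, f:2; rest ⊤}
  B4:   IN={a:3, f:2; rest ⊤}   OUT={a:3, f:2; rest ⊤}
  B5:   IN={a:3, f:2; rest ⊤}   OUT={a:3, b:3, f:2; rest ⊤}
  B6:   IN={a:3, f:2; rest ⊤}   OUT={a:3, f:2; rest ⊤}

Merge at B6: IN[B6] = OUT[B3] ⊔ OUT[B5] = {a: 3, b: ⊤, c: ⊤, d: ⊤, e: ⊤, f: 2}
Applying B6's transfer function to that IN value gives OUT[B6] (row B6 above).

Answer: {a: 3, b: ⊤, c: ⊤, d: ⊤, e: ⊤, f: 2}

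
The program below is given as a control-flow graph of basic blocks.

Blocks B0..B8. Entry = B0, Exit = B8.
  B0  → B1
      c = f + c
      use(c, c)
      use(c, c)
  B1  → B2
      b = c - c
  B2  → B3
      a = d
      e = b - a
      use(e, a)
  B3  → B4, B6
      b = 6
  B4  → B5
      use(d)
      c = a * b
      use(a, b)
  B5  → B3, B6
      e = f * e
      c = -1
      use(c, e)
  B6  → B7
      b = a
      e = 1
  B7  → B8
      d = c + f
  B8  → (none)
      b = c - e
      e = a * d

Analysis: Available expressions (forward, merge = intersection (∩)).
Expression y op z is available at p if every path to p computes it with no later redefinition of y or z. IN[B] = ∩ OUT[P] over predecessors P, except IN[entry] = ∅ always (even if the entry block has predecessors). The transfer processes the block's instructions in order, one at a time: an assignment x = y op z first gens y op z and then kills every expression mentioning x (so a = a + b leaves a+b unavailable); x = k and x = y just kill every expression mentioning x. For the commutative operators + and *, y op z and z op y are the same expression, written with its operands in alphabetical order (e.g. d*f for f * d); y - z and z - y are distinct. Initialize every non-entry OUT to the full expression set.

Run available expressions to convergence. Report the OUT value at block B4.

Per-block solution:
  B0:  IN={}  OUT={}
  B1:  IN={}  OUT={c-c}
  B2:  IN={c-c}  OUT={b-a, c-c}
  B3:  IN={}  OUT={}
  B4:  IN={}  OUT={a*b}
  B5:  IN={a*b}  OUT={a*b}
  B6:  IN={}  OUT={}
  B7:  IN={}  OUT={c+f}
  B8:  IN={c+f}  OUT={a*d, c+f}

Merge at B4: IN[B4] = OUT[B3] = {}
Applying B4's transfer function to that IN value gives OUT[B4] (row B4 above).

Answer: {a*b}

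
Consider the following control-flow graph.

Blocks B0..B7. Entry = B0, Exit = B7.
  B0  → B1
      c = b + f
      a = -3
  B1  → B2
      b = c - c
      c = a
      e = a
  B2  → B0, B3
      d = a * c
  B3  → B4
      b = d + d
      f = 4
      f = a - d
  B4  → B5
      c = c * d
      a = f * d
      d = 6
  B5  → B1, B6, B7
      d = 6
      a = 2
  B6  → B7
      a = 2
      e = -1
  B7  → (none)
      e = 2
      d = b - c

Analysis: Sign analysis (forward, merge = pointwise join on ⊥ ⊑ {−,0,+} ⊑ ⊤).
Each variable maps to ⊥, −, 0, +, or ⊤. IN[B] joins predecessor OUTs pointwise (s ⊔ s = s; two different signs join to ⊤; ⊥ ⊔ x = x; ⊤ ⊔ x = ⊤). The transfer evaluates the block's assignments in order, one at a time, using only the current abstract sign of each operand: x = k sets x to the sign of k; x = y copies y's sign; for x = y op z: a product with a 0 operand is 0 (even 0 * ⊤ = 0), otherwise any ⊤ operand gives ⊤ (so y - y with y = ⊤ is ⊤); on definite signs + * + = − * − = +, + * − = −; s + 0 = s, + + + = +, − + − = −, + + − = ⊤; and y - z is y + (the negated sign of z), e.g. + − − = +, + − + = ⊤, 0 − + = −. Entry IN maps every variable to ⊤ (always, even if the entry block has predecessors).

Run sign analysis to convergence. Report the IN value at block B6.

Answer: {a: +, b: ⊤, c: ⊤, d: +, e: ⊤, f: ⊤}

Working:
Per-block solution:
  B0:  IN=(all ⊤)  OUT={a:-; rest ⊤}
  B1:  IN=(all ⊤)  OUT=(all ⊤)
  B2:  IN=(all ⊤)  OUT=(all ⊤)
  B3:  IN=(all ⊤)  OUT=(all ⊤)
  B4:  IN=(all ⊤)  OUT={d:+; rest ⊤}
  B5:  IN={d:+; rest ⊤}  OUT={a:+, d:+; rest ⊤}
  B6:  IN={a:+, d:+; rest ⊤}  OUT={a:+, d:+, e:-; rest ⊤}
  B7:  IN={a:+, d:+; rest ⊤}  OUT={a:+, e:+; rest ⊤}

Merge at B6: IN[B6] = OUT[B5] = {a: +, b: ⊤, c: ⊤, d: +, e: ⊤, f: ⊤}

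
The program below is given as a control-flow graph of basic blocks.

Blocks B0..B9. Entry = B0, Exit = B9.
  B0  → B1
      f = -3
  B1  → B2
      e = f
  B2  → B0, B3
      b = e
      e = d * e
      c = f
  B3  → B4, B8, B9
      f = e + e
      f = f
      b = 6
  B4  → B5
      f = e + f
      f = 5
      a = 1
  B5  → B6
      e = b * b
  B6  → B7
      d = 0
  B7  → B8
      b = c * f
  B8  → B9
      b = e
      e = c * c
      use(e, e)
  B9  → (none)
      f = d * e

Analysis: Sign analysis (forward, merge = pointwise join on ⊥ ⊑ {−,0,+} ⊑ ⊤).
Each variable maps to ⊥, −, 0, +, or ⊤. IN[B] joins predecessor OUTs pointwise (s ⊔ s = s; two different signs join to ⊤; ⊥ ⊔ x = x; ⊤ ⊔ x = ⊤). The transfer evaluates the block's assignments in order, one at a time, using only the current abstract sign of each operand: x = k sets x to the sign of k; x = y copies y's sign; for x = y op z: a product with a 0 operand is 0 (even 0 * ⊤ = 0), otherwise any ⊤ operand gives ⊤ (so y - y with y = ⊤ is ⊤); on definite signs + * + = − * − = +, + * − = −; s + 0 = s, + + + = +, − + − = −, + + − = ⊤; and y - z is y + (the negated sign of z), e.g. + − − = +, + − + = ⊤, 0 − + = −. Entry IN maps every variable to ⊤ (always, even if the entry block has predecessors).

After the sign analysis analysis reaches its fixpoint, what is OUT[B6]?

Converged values:
  B0: | IN=(all ⊤) | OUT={f:-; rest ⊤}
  B1: | IN={f:-; rest ⊤} | OUT={e:-, f:-; rest ⊤}
  B2: | IN={e:-, f:-; rest ⊤} | OUT={b:-, c:-, f:-; rest ⊤}
  B3: | IN={b:-, c:-, f:-; rest ⊤} | OUT={b:+, c:-; rest ⊤}
  B4: | IN={b:+, c:-; rest ⊤} | OUT={a:+, b:+, c:-, f:+; rest ⊤}
  B5: | IN={a:+, b:+, c:-, f:+; rest ⊤} | OUT={a:+, b:+, c:-, e:+, f:+; rest ⊤}
  B6: | IN={a:+, b:+, c:-, e:+, f:+; rest ⊤} | OUT={a:+, b:+, c:-, d:0, e:+, f:+; rest ⊤}
  B7: | IN={a:+, b:+, c:-, d:0, e:+, f:+; rest ⊤} | OUT={a:+, b:-, c:-, d:0, e:+, f:+; rest ⊤}
  B8: | IN={c:-; rest ⊤} | OUT={c:-, e:+; rest ⊤}
  B9: | IN={c:-; rest ⊤} | OUT={c:-; rest ⊤}

Merge at B6: IN[B6] = OUT[B5] = {a: +, b: +, c: -, d: ⊤, e: +, f: +}
Applying B6's transfer function to that IN value gives OUT[B6] (row B6 above).

Answer: {a: +, b: +, c: -, d: 0, e: +, f: +}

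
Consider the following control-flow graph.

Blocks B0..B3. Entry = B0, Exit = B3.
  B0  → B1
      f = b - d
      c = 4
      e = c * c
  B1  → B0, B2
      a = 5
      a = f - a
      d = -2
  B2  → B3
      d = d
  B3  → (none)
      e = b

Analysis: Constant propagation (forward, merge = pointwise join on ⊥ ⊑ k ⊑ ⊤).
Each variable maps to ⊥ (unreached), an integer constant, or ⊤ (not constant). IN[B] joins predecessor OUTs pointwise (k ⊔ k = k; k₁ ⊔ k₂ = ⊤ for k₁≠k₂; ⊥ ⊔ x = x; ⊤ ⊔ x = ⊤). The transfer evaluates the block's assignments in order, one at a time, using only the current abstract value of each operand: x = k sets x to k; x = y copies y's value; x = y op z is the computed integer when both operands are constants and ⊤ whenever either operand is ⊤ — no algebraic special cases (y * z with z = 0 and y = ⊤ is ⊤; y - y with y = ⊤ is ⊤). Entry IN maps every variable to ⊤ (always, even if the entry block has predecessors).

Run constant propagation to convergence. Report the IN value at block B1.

Converged values:
  B0:  IN=(all ⊤)  OUT={c:4, e:16; rest ⊤}
  B1:  IN={c:4, e:16; rest ⊤}  OUT={c:4, d:-2, e:16; rest ⊤}
  B2:  IN={c:4, d:-2, e:16; rest ⊤}  OUT={c:4, d:-2, e:16; rest ⊤}
  B3:  IN={c:4, d:-2, e:16; rest ⊤}  OUT={c:4, d:-2; rest ⊤}

Merge at B1: IN[B1] = OUT[B0] = {a: ⊤, b: ⊤, c: 4, d: ⊤, e: 16, f: ⊤}

Answer: {a: ⊤, b: ⊤, c: 4, d: ⊤, e: 16, f: ⊤}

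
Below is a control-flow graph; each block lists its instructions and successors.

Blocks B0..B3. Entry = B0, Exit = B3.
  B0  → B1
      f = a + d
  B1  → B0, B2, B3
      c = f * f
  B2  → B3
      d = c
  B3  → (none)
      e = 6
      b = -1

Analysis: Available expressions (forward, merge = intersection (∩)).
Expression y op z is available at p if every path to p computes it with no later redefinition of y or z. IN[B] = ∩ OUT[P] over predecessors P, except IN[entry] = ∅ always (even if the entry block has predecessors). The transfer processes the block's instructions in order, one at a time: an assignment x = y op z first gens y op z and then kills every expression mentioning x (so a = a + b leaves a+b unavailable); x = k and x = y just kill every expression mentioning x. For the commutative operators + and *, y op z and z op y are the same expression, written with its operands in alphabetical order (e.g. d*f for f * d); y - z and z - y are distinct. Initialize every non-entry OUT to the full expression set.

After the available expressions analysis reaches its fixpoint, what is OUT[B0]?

Answer: {a+d}

Working:
Fixpoint table:
  B0:   IN={}   OUT={a+d}
  B1:   IN={a+d}   OUT={a+d, f*f}
  B2:   IN={a+d, f*f}   OUT={f*f}
  B3:   IN={f*f}   OUT={f*f}

Merge at B0 (entry node, so the boundary value {} is joined with the incoming edge(s)): IN[B0] = {} ∩ OUT[B1] = {}
Applying B0's transfer function to that IN value gives OUT[B0] (row B0 above).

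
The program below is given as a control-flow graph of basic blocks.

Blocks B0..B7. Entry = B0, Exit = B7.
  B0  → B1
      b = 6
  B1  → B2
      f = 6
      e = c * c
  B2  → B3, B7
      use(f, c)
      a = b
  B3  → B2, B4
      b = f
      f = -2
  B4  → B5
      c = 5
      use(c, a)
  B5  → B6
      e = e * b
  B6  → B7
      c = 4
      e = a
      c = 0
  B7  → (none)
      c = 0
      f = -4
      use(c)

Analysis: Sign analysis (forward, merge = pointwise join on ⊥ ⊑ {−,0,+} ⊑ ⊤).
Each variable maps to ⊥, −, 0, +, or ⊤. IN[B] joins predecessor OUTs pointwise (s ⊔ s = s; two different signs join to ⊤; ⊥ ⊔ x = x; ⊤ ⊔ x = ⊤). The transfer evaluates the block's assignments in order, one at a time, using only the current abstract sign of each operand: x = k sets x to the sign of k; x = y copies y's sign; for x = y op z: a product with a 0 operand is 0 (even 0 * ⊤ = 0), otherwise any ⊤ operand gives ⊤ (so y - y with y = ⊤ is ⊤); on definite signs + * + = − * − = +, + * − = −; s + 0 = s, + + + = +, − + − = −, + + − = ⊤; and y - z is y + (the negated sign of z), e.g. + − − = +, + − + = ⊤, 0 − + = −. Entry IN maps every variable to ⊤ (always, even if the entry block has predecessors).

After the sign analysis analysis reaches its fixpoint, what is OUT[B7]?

Converged values:
  B0:  IN=(all ⊤)  OUT={b:+; rest ⊤}
  B1:  IN={b:+; rest ⊤}  OUT={b:+, f:+; rest ⊤}
  B2:  IN=(all ⊤)  OUT=(all ⊤)
  B3:  IN=(all ⊤)  OUT={f:-; rest ⊤}
  B4:  IN={f:-; rest ⊤}  OUT={c:+, f:-; rest ⊤}
  B5:  IN={c:+, f:-; rest ⊤}  OUT={c:+, f:-; rest ⊤}
  B6:  IN={c:+, f:-; rest ⊤}  OUT={c:0, f:-; rest ⊤}
  B7:  IN=(all ⊤)  OUT={c:0, f:-; rest ⊤}

Merge at B7: IN[B7] = OUT[B2] ⊔ OUT[B6] = {a: ⊤, b: ⊤, c: ⊤, d: ⊤, e: ⊤, f: ⊤}
Applying B7's transfer function to that IN value gives OUT[B7] (row B7 above).

Answer: {a: ⊤, b: ⊤, c: 0, d: ⊤, e: ⊤, f: -}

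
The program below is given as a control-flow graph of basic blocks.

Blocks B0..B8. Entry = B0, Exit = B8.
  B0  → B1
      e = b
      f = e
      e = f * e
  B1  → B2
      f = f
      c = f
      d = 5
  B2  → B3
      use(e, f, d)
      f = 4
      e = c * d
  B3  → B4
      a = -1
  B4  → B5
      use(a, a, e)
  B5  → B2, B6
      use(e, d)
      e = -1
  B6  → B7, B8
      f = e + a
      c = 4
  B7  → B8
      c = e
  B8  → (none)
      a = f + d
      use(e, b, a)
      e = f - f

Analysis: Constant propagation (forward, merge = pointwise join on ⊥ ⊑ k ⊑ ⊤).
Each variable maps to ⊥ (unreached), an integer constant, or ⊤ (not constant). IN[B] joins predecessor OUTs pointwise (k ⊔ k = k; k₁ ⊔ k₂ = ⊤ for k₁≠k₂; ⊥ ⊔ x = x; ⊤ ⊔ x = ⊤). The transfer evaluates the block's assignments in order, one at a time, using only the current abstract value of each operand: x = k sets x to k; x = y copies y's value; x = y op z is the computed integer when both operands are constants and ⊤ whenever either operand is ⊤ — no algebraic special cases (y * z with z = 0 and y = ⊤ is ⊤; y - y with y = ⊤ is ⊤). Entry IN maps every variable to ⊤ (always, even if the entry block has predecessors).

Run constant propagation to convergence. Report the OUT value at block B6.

Converged values:
  B0: | IN=(all ⊤) | OUT=(all ⊤)
  B1: | IN=(all ⊤) | OUT={d:5; rest ⊤}
  B2: | IN={d:5; rest ⊤} | OUT={d:5, f:4; rest ⊤}
  B3: | IN={d:5, f:4; rest ⊤} | OUT={a:-1, d:5, f:4; rest ⊤}
  B4: | IN={a:-1, d:5, f:4; rest ⊤} | OUT={a:-1, d:5, f:4; rest ⊤}
  B5: | IN={a:-1, d:5, f:4; rest ⊤} | OUT={a:-1, d:5, e:-1, f:4; rest ⊤}
  B6: | IN={a:-1, d:5, e:-1, f:4; rest ⊤} | OUT={a:-1, c:4, d:5, e:-1, f:-2; rest ⊤}
  B7: | IN={a:-1, c:4, d:5, e:-1, f:-2; rest ⊤} | OUT={a:-1, c:-1, d:5, e:-1, f:-2; rest ⊤}
  B8: | IN={a:-1, d:5, e:-1, f:-2; rest ⊤} | OUT={a:3, d:5, e:0, f:-2; rest ⊤}

Merge at B6: IN[B6] = OUT[B5] = {a: -1, b: ⊤, c: ⊤, d: 5, e: -1, f: 4}
Applying B6's transfer function to that IN value gives OUT[B6] (row B6 above).

Answer: {a: -1, b: ⊤, c: 4, d: 5, e: -1, f: -2}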